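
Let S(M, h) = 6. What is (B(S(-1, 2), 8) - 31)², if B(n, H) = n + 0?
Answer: 625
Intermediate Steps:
B(n, H) = n
(B(S(-1, 2), 8) - 31)² = (6 - 31)² = (-25)² = 625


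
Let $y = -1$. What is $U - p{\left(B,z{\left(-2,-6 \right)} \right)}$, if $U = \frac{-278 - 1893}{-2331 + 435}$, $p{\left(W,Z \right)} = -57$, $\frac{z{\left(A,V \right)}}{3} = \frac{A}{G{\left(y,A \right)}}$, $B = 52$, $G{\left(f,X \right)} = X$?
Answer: $\frac{110243}{1896} \approx 58.145$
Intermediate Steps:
$z{\left(A,V \right)} = 3$ ($z{\left(A,V \right)} = 3 \frac{A}{A} = 3 \cdot 1 = 3$)
$U = \frac{2171}{1896}$ ($U = - \frac{2171}{-1896} = \left(-2171\right) \left(- \frac{1}{1896}\right) = \frac{2171}{1896} \approx 1.145$)
$U - p{\left(B,z{\left(-2,-6 \right)} \right)} = \frac{2171}{1896} - -57 = \frac{2171}{1896} + 57 = \frac{110243}{1896}$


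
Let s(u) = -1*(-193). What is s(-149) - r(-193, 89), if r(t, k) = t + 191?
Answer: 195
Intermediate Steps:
s(u) = 193
r(t, k) = 191 + t
s(-149) - r(-193, 89) = 193 - (191 - 193) = 193 - 1*(-2) = 193 + 2 = 195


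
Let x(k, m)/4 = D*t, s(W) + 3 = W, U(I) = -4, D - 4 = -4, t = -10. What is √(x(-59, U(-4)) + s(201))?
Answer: 3*√22 ≈ 14.071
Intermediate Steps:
D = 0 (D = 4 - 4 = 0)
s(W) = -3 + W
x(k, m) = 0 (x(k, m) = 4*(0*(-10)) = 4*0 = 0)
√(x(-59, U(-4)) + s(201)) = √(0 + (-3 + 201)) = √(0 + 198) = √198 = 3*√22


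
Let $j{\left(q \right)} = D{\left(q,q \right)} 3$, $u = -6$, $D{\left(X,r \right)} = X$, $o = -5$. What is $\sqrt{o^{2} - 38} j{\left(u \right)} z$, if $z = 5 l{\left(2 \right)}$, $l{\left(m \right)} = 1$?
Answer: $- 90 i \sqrt{13} \approx - 324.5 i$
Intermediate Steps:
$j{\left(q \right)} = 3 q$ ($j{\left(q \right)} = q 3 = 3 q$)
$z = 5$ ($z = 5 \cdot 1 = 5$)
$\sqrt{o^{2} - 38} j{\left(u \right)} z = \sqrt{\left(-5\right)^{2} - 38} \cdot 3 \left(-6\right) 5 = \sqrt{25 - 38} \left(-18\right) 5 = \sqrt{-13} \left(-18\right) 5 = i \sqrt{13} \left(-18\right) 5 = - 18 i \sqrt{13} \cdot 5 = - 90 i \sqrt{13}$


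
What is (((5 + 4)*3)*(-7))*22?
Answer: -4158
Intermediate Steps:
(((5 + 4)*3)*(-7))*22 = ((9*3)*(-7))*22 = (27*(-7))*22 = -189*22 = -4158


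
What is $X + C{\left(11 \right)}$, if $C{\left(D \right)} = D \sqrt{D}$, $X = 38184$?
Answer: $38184 + 11 \sqrt{11} \approx 38221.0$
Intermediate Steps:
$C{\left(D \right)} = D^{\frac{3}{2}}$
$X + C{\left(11 \right)} = 38184 + 11^{\frac{3}{2}} = 38184 + 11 \sqrt{11}$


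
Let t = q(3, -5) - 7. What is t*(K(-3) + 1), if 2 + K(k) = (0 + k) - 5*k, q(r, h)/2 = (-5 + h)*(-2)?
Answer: 363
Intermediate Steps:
q(r, h) = 20 - 4*h (q(r, h) = 2*((-5 + h)*(-2)) = 2*(10 - 2*h) = 20 - 4*h)
K(k) = -2 - 4*k (K(k) = -2 + ((0 + k) - 5*k) = -2 + (k - 5*k) = -2 - 4*k)
t = 33 (t = (20 - 4*(-5)) - 7 = (20 + 20) - 7 = 40 - 7 = 33)
t*(K(-3) + 1) = 33*((-2 - 4*(-3)) + 1) = 33*((-2 + 12) + 1) = 33*(10 + 1) = 33*11 = 363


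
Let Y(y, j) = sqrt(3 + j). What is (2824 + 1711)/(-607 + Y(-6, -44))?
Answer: -550549/73698 - 907*I*sqrt(41)/73698 ≈ -7.4703 - 0.078803*I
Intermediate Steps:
(2824 + 1711)/(-607 + Y(-6, -44)) = (2824 + 1711)/(-607 + sqrt(3 - 44)) = 4535/(-607 + sqrt(-41)) = 4535/(-607 + I*sqrt(41))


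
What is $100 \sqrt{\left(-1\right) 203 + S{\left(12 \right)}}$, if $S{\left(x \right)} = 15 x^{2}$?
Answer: $100 \sqrt{1957} \approx 4423.8$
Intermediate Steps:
$100 \sqrt{\left(-1\right) 203 + S{\left(12 \right)}} = 100 \sqrt{\left(-1\right) 203 + 15 \cdot 12^{2}} = 100 \sqrt{-203 + 15 \cdot 144} = 100 \sqrt{-203 + 2160} = 100 \sqrt{1957}$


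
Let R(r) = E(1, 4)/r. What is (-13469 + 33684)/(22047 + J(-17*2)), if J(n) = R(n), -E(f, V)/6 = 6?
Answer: 343655/374817 ≈ 0.91686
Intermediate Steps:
E(f, V) = -36 (E(f, V) = -6*6 = -36)
R(r) = -36/r
J(n) = -36/n
(-13469 + 33684)/(22047 + J(-17*2)) = (-13469 + 33684)/(22047 - 36/((-17*2))) = 20215/(22047 - 36/(-34)) = 20215/(22047 - 36*(-1/34)) = 20215/(22047 + 18/17) = 20215/(374817/17) = 20215*(17/374817) = 343655/374817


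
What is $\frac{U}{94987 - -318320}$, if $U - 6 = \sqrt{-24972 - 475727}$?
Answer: $\frac{2}{137769} + \frac{i \sqrt{500699}}{413307} \approx 1.4517 \cdot 10^{-5} + 0.001712 i$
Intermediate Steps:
$U = 6 + i \sqrt{500699}$ ($U = 6 + \sqrt{-24972 - 475727} = 6 + \sqrt{-500699} = 6 + i \sqrt{500699} \approx 6.0 + 707.6 i$)
$\frac{U}{94987 - -318320} = \frac{6 + i \sqrt{500699}}{94987 - -318320} = \frac{6 + i \sqrt{500699}}{94987 + 318320} = \frac{6 + i \sqrt{500699}}{413307} = \left(6 + i \sqrt{500699}\right) \frac{1}{413307} = \frac{2}{137769} + \frac{i \sqrt{500699}}{413307}$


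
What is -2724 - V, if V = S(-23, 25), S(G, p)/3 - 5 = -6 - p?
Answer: -2646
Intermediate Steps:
S(G, p) = -3 - 3*p (S(G, p) = 15 + 3*(-6 - p) = 15 + (-18 - 3*p) = -3 - 3*p)
V = -78 (V = -3 - 3*25 = -3 - 75 = -78)
-2724 - V = -2724 - 1*(-78) = -2724 + 78 = -2646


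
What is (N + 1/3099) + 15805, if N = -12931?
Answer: 8906527/3099 ≈ 2874.0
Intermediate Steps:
(N + 1/3099) + 15805 = (-12931 + 1/3099) + 15805 = -40073168/3099 + 15805 = 8906527/3099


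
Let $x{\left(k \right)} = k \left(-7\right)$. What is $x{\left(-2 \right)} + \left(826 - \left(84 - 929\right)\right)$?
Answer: $1685$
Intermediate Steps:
$x{\left(k \right)} = - 7 k$
$x{\left(-2 \right)} + \left(826 - \left(84 - 929\right)\right) = \left(-7\right) \left(-2\right) + \left(826 - \left(84 - 929\right)\right) = 14 + \left(826 - \left(84 - 929\right)\right) = 14 + \left(826 - -845\right) = 14 + \left(826 + 845\right) = 14 + 1671 = 1685$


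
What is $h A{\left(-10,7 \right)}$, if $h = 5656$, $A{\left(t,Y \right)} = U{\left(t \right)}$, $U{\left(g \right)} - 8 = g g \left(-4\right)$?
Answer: $-2217152$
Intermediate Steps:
$U{\left(g \right)} = 8 - 4 g^{2}$ ($U{\left(g \right)} = 8 + g g \left(-4\right) = 8 + g^{2} \left(-4\right) = 8 - 4 g^{2}$)
$A{\left(t,Y \right)} = 8 - 4 t^{2}$
$h A{\left(-10,7 \right)} = 5656 \left(8 - 4 \left(-10\right)^{2}\right) = 5656 \left(8 - 400\right) = 5656 \left(-392\right) = -2217152$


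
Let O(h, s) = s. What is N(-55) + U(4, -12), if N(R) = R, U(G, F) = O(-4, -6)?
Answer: -61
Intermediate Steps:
U(G, F) = -6
N(-55) + U(4, -12) = -55 - 6 = -61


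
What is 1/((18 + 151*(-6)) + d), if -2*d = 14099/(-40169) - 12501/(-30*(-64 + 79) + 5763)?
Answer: -71139299/63075520736 ≈ -0.0011278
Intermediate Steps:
d = 96176776/71139299 (d = -(14099/(-40169) - 12501/(-30*(-64 + 79) + 5763))/2 = -(14099*(-1/40169) - 12501/(-30*15 + 5763))/2 = -(-14099/40169 - 12501/(-450 + 5763))/2 = -(-14099/40169 - 12501/5313)/2 = -(-14099/40169 - 12501*1/5313)/2 = -(-14099/40169 - 4167/1771)/2 = -1/2*(-192353552/71139299) = 96176776/71139299 ≈ 1.3519)
1/((18 + 151*(-6)) + d) = 1/((18 + 151*(-6)) + 96176776/71139299) = 1/((18 - 906) + 96176776/71139299) = 1/(-888 + 96176776/71139299) = 1/(-63075520736/71139299) = -71139299/63075520736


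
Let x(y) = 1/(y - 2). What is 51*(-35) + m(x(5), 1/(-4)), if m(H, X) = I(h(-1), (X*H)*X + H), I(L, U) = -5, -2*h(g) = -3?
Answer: -1790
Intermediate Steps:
h(g) = 3/2 (h(g) = -1/2*(-3) = 3/2)
x(y) = 1/(-2 + y)
m(H, X) = -5
51*(-35) + m(x(5), 1/(-4)) = 51*(-35) - 5 = -1785 - 5 = -1790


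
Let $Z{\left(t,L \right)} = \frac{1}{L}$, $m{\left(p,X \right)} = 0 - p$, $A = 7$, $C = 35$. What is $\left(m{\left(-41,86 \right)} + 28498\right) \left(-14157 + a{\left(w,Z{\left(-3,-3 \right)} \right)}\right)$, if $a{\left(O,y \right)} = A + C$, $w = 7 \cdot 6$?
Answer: $-402827985$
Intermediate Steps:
$w = 42$
$m{\left(p,X \right)} = - p$
$a{\left(O,y \right)} = 42$ ($a{\left(O,y \right)} = 7 + 35 = 42$)
$\left(m{\left(-41,86 \right)} + 28498\right) \left(-14157 + a{\left(w,Z{\left(-3,-3 \right)} \right)}\right) = \left(\left(-1\right) \left(-41\right) + 28498\right) \left(-14157 + 42\right) = \left(41 + 28498\right) \left(-14115\right) = 28539 \left(-14115\right) = -402827985$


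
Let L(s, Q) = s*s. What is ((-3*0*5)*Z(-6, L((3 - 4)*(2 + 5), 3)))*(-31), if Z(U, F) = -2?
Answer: 0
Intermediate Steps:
L(s, Q) = s²
((-3*0*5)*Z(-6, L((3 - 4)*(2 + 5), 3)))*(-31) = ((-3*0*5)*(-2))*(-31) = ((0*5)*(-2))*(-31) = (0*(-2))*(-31) = 0*(-31) = 0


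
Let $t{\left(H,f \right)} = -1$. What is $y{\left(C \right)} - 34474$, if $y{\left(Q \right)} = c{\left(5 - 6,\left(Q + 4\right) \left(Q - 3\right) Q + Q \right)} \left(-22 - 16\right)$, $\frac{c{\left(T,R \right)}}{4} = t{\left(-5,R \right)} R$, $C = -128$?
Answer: $-316097194$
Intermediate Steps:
$c{\left(T,R \right)} = - 4 R$ ($c{\left(T,R \right)} = 4 \left(- R\right) = - 4 R$)
$y{\left(Q \right)} = 152 Q + 152 Q \left(-3 + Q\right) \left(4 + Q\right)$ ($y{\left(Q \right)} = - 4 \left(\left(Q + 4\right) \left(Q - 3\right) Q + Q\right) \left(-22 - 16\right) = - 4 \left(\left(4 + Q\right) \left(-3 + Q\right) Q + Q\right) \left(-38\right) = - 4 \left(\left(-3 + Q\right) \left(4 + Q\right) Q + Q\right) \left(-38\right) = - 4 \left(Q \left(-3 + Q\right) \left(4 + Q\right) + Q\right) \left(-38\right) = - 4 \left(Q + Q \left(-3 + Q\right) \left(4 + Q\right)\right) \left(-38\right) = \left(- 4 Q - 4 Q \left(-3 + Q\right) \left(4 + Q\right)\right) \left(-38\right) = 152 Q + 152 Q \left(-3 + Q\right) \left(4 + Q\right)$)
$y{\left(C \right)} - 34474 = 152 \left(-128\right) \left(-11 - 128 + \left(-128\right)^{2}\right) - 34474 = 152 \left(-128\right) \left(-11 - 128 + 16384\right) - 34474 = 152 \left(-128\right) 16245 - 34474 = -316062720 - 34474 = -316097194$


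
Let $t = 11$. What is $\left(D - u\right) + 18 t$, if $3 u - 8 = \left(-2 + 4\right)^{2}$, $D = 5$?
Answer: $199$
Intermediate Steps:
$u = 4$ ($u = \frac{8}{3} + \frac{\left(-2 + 4\right)^{2}}{3} = \frac{8}{3} + \frac{2^{2}}{3} = \frac{8}{3} + \frac{1}{3} \cdot 4 = \frac{8}{3} + \frac{4}{3} = 4$)
$\left(D - u\right) + 18 t = \left(5 - 4\right) + 18 \cdot 11 = \left(5 - 4\right) + 198 = 1 + 198 = 199$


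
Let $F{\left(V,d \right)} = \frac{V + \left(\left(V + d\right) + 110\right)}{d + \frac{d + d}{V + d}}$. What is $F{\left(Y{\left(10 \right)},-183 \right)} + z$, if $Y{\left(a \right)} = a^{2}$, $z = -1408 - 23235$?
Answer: $- \frac{365293730}{14823} \approx -24644.0$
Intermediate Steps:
$z = -24643$ ($z = -1408 - 23235 = -24643$)
$F{\left(V,d \right)} = \frac{110 + d + 2 V}{d + \frac{2 d}{V + d}}$ ($F{\left(V,d \right)} = \frac{V + \left(110 + V + d\right)}{d + \frac{2 d}{V + d}} = \frac{110 + d + 2 V}{d + \frac{2 d}{V + d}}$)
$F{\left(Y{\left(10 \right)},-183 \right)} + z = \frac{\left(-183\right)^{2} + 2 \left(10^{2}\right)^{2} + 110 \cdot 10^{2} + 110 \left(-183\right) + 3 \cdot 10^{2} \left(-183\right)}{\left(-183\right) \left(2 + 10^{2} - 183\right)} - 24643 = - \frac{33489 + 2 \cdot 100^{2} + 110 \cdot 100 - 20130 + 3 \cdot 100 \left(-183\right)}{183 \left(2 + 100 - 183\right)} - 24643 = - \frac{33489 + 2 \cdot 10000 + 11000 - 20130 - 54900}{183 \left(-81\right)} - 24643 = \left(- \frac{1}{183}\right) \left(- \frac{1}{81}\right) \left(33489 + 20000 + 11000 - 20130 - 54900\right) - 24643 = \left(- \frac{1}{183}\right) \left(- \frac{1}{81}\right) \left(-10541\right) - 24643 = - \frac{10541}{14823} - 24643 = - \frac{365293730}{14823}$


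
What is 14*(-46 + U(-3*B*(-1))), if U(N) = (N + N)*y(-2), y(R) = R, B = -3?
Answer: -140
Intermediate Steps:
U(N) = -4*N (U(N) = (N + N)*(-2) = (2*N)*(-2) = -4*N)
14*(-46 + U(-3*B*(-1))) = 14*(-46 - 4*(-3*(-3))*(-1)) = 14*(-46 - 36*(-1)) = 14*(-46 - 4*(-9)) = 14*(-46 + 36) = 14*(-10) = -140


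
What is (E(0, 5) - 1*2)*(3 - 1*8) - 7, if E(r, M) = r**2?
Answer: 3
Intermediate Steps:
(E(0, 5) - 1*2)*(3 - 1*8) - 7 = (0**2 - 1*2)*(3 - 1*8) - 7 = (0 - 2)*(3 - 8) - 7 = -2*(-5) - 7 = 10 - 7 = 3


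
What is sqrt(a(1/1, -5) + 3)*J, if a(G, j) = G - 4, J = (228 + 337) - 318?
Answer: 0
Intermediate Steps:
J = 247 (J = 565 - 318 = 247)
a(G, j) = -4 + G
sqrt(a(1/1, -5) + 3)*J = sqrt((-4 + 1/1) + 3)*247 = sqrt((-4 + 1*1) + 3)*247 = sqrt((-4 + 1) + 3)*247 = sqrt(-3 + 3)*247 = sqrt(0)*247 = 0*247 = 0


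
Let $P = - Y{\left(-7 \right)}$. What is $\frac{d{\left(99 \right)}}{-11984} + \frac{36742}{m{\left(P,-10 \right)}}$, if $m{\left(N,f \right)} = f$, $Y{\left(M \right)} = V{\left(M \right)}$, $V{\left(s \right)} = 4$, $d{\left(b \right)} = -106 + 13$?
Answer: $- \frac{220157599}{59920} \approx -3674.2$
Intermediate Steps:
$d{\left(b \right)} = -93$
$Y{\left(M \right)} = 4$
$P = -4$ ($P = \left(-1\right) 4 = -4$)
$\frac{d{\left(99 \right)}}{-11984} + \frac{36742}{m{\left(P,-10 \right)}} = - \frac{93}{-11984} + \frac{36742}{-10} = \left(-93\right) \left(- \frac{1}{11984}\right) + 36742 \left(- \frac{1}{10}\right) = \frac{93}{11984} - \frac{18371}{5} = - \frac{220157599}{59920}$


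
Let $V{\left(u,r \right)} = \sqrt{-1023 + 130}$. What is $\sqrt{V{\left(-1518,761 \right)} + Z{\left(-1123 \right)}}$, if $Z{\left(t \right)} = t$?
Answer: $\sqrt{-1123 + i \sqrt{893}} \approx 0.4458 + 33.514 i$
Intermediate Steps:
$V{\left(u,r \right)} = i \sqrt{893}$ ($V{\left(u,r \right)} = \sqrt{-893} = i \sqrt{893}$)
$\sqrt{V{\left(-1518,761 \right)} + Z{\left(-1123 \right)}} = \sqrt{i \sqrt{893} - 1123} = \sqrt{-1123 + i \sqrt{893}}$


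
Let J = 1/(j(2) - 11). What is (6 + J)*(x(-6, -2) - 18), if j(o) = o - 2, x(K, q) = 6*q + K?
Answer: -2340/11 ≈ -212.73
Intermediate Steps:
x(K, q) = K + 6*q
j(o) = -2 + o
J = -1/11 (J = 1/((-2 + 2) - 11) = 1/(0 - 11) = 1/(-11) = -1/11 ≈ -0.090909)
(6 + J)*(x(-6, -2) - 18) = (6 - 1/11)*((-6 + 6*(-2)) - 18) = 65*((-6 - 12) - 18)/11 = 65*(-18 - 18)/11 = (65/11)*(-36) = -2340/11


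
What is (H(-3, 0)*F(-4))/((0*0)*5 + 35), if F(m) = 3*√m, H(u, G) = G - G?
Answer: 0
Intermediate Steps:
H(u, G) = 0
(H(-3, 0)*F(-4))/((0*0)*5 + 35) = (0*(3*√(-4)))/((0*0)*5 + 35) = (0*(3*(2*I)))/(0*5 + 35) = (0*(6*I))/(0 + 35) = 0/35 = 0*(1/35) = 0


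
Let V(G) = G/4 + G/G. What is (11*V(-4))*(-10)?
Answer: 0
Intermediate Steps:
V(G) = 1 + G/4 (V(G) = G*(1/4) + 1 = G/4 + 1 = 1 + G/4)
(11*V(-4))*(-10) = (11*(1 + (1/4)*(-4)))*(-10) = (11*(1 - 1))*(-10) = (11*0)*(-10) = 0*(-10) = 0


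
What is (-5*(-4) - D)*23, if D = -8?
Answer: 644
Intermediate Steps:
(-5*(-4) - D)*23 = (-5*(-4) - 1*(-8))*23 = (20 + 8)*23 = 28*23 = 644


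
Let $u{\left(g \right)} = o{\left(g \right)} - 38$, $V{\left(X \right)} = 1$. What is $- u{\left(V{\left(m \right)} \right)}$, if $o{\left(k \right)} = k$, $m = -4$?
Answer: $37$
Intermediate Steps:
$u{\left(g \right)} = -38 + g$ ($u{\left(g \right)} = g - 38 = -38 + g$)
$- u{\left(V{\left(m \right)} \right)} = - (-38 + 1) = \left(-1\right) \left(-37\right) = 37$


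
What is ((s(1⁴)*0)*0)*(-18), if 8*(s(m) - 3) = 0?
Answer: 0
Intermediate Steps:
s(m) = 3 (s(m) = 3 + (⅛)*0 = 3 + 0 = 3)
((s(1⁴)*0)*0)*(-18) = ((3*0)*0)*(-18) = (0*0)*(-18) = 0*(-18) = 0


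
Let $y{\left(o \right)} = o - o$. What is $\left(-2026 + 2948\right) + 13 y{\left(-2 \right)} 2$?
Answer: $922$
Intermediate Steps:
$y{\left(o \right)} = 0$
$\left(-2026 + 2948\right) + 13 y{\left(-2 \right)} 2 = \left(-2026 + 2948\right) + 13 \cdot 0 \cdot 2 = 922 + 0 \cdot 2 = 922 + 0 = 922$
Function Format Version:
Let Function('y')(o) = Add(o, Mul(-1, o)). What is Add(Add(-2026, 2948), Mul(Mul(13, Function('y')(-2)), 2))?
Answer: 922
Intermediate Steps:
Function('y')(o) = 0
Add(Add(-2026, 2948), Mul(Mul(13, Function('y')(-2)), 2)) = Add(Add(-2026, 2948), Mul(Mul(13, 0), 2)) = Add(922, Mul(0, 2)) = Add(922, 0) = 922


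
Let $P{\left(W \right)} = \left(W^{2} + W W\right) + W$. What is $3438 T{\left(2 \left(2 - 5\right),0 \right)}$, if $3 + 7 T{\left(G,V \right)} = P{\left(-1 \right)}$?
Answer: $- \frac{6876}{7} \approx -982.29$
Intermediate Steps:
$P{\left(W \right)} = W + 2 W^{2}$ ($P{\left(W \right)} = \left(W^{2} + W^{2}\right) + W = 2 W^{2} + W = W + 2 W^{2}$)
$T{\left(G,V \right)} = - \frac{2}{7}$ ($T{\left(G,V \right)} = - \frac{3}{7} + \frac{\left(-1\right) \left(1 + 2 \left(-1\right)\right)}{7} = - \frac{3}{7} + \frac{\left(-1\right) \left(1 - 2\right)}{7} = - \frac{3}{7} + \frac{\left(-1\right) \left(-1\right)}{7} = - \frac{3}{7} + \frac{1}{7} \cdot 1 = - \frac{3}{7} + \frac{1}{7} = - \frac{2}{7}$)
$3438 T{\left(2 \left(2 - 5\right),0 \right)} = 3438 \left(- \frac{2}{7}\right) = - \frac{6876}{7}$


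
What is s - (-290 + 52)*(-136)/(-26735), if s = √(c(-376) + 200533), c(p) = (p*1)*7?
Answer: 32368/26735 + 3*√21989 ≈ 446.07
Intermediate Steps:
c(p) = 7*p (c(p) = p*7 = 7*p)
s = 3*√21989 (s = √(7*(-376) + 200533) = √(-2632 + 200533) = √197901 = 3*√21989 ≈ 444.86)
s - (-290 + 52)*(-136)/(-26735) = 3*√21989 - (-290 + 52)*(-136)/(-26735) = 3*√21989 - (-238*(-136))*(-1)/26735 = 3*√21989 - 32368*(-1)/26735 = 3*√21989 - 1*(-32368/26735) = 3*√21989 + 32368/26735 = 32368/26735 + 3*√21989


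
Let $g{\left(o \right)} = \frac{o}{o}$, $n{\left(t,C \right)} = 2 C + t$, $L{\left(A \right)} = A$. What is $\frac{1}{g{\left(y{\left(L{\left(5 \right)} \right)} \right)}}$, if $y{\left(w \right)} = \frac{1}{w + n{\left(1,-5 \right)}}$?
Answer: $1$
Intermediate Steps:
$n{\left(t,C \right)} = t + 2 C$
$y{\left(w \right)} = \frac{1}{-9 + w}$ ($y{\left(w \right)} = \frac{1}{w + \left(1 + 2 \left(-5\right)\right)} = \frac{1}{w + \left(1 - 10\right)} = \frac{1}{w - 9} = \frac{1}{-9 + w}$)
$g{\left(o \right)} = 1$
$\frac{1}{g{\left(y{\left(L{\left(5 \right)} \right)} \right)}} = 1^{-1} = 1$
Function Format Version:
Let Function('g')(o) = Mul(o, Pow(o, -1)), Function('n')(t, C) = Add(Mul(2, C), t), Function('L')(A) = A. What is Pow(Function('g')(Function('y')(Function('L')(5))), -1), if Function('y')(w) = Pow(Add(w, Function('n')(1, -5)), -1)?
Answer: 1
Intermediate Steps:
Function('n')(t, C) = Add(t, Mul(2, C))
Function('y')(w) = Pow(Add(-9, w), -1) (Function('y')(w) = Pow(Add(w, Add(1, Mul(2, -5))), -1) = Pow(Add(w, Add(1, -10)), -1) = Pow(Add(w, -9), -1) = Pow(Add(-9, w), -1))
Function('g')(o) = 1
Pow(Function('g')(Function('y')(Function('L')(5))), -1) = Pow(1, -1) = 1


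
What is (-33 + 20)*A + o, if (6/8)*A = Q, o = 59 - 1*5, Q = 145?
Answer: -7378/3 ≈ -2459.3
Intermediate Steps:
o = 54 (o = 59 - 5 = 54)
A = 580/3 (A = (4/3)*145 = 580/3 ≈ 193.33)
(-33 + 20)*A + o = (-33 + 20)*(580/3) + 54 = -13*580/3 + 54 = -7540/3 + 54 = -7378/3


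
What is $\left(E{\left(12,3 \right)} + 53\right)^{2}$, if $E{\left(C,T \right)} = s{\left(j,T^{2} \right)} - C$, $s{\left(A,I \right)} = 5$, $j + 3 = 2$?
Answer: $2116$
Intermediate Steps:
$j = -1$ ($j = -3 + 2 = -1$)
$E{\left(C,T \right)} = 5 - C$
$\left(E{\left(12,3 \right)} + 53\right)^{2} = \left(\left(5 - 12\right) + 53\right)^{2} = \left(-7 + 53\right)^{2} = 46^{2} = 2116$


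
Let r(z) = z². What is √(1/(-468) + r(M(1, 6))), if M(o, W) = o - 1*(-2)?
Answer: √54743/78 ≈ 2.9996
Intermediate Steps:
M(o, W) = 2 + o (M(o, W) = o + 2 = 2 + o)
√(1/(-468) + r(M(1, 6))) = √(1/(-468) + (2 + 1)²) = √(-1/468 + 3²) = √(-1/468 + 9) = √(4211/468) = √54743/78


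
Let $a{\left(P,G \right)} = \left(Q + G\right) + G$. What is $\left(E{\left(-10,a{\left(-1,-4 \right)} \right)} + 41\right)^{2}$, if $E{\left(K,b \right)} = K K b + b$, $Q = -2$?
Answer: $938961$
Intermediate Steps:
$a{\left(P,G \right)} = -2 + 2 G$ ($a{\left(P,G \right)} = \left(-2 + G\right) + G = -2 + 2 G$)
$E{\left(K,b \right)} = b + b K^{2}$ ($E{\left(K,b \right)} = K^{2} b + b = b K^{2} + b = b + b K^{2}$)
$\left(E{\left(-10,a{\left(-1,-4 \right)} \right)} + 41\right)^{2} = \left(\left(-2 + 2 \left(-4\right)\right) \left(1 + \left(-10\right)^{2}\right) + 41\right)^{2} = \left(\left(-2 - 8\right) \left(1 + 100\right) + 41\right)^{2} = \left(\left(-10\right) 101 + 41\right)^{2} = \left(-1010 + 41\right)^{2} = \left(-969\right)^{2} = 938961$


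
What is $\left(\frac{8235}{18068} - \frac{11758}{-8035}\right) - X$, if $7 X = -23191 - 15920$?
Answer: $\frac{5679943680563}{1016234660} \approx 5589.2$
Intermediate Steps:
$X = - \frac{39111}{7}$ ($X = \frac{-23191 - 15920}{7} = \frac{1}{7} \left(-39111\right) = - \frac{39111}{7} \approx -5587.3$)
$\left(\frac{8235}{18068} - \frac{11758}{-8035}\right) - X = \left(\frac{8235}{18068} - \frac{11758}{-8035}\right) - - \frac{39111}{7} = \left(8235 \cdot \frac{1}{18068} - - \frac{11758}{8035}\right) + \frac{39111}{7} = \left(\frac{8235}{18068} + \frac{11758}{8035}\right) + \frac{39111}{7} = \frac{278611769}{145176380} + \frac{39111}{7} = \frac{5679943680563}{1016234660}$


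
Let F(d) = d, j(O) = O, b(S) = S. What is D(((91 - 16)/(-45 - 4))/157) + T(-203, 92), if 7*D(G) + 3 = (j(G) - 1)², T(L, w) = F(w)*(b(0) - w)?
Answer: -3506547093675/414275743 ≈ -8464.3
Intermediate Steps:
T(L, w) = -w² (T(L, w) = w*(0 - w) = w*(-w) = -w²)
D(G) = -3/7 + (-1 + G)²/7 (D(G) = -3/7 + (G - 1)²/7 = -3/7 + (-1 + G)²/7)
D(((91 - 16)/(-45 - 4))/157) + T(-203, 92) = (-3/7 + (-1 + ((91 - 16)/(-45 - 4))/157)²/7) - 1*92² = (-3/7 + (-1 + (75/(-49))*(1/157))²/7) - 1*8464 = (-3/7 + (-1 + (75*(-1/49))*(1/157))²/7) - 8464 = (-3/7 + (-1 - 75/49*1/157)²/7) - 8464 = (-3/7 + (-1 - 75/7693)²/7) - 8464 = (-3/7 + (-7768/7693)²/7) - 8464 = (-3/7 + (⅐)*(60341824/59182249)) - 8464 = (-3/7 + 60341824/414275743) - 8464 = -117204923/414275743 - 8464 = -3506547093675/414275743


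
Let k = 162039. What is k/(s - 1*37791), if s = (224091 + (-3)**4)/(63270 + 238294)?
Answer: -4072094083/949681746 ≈ -4.2878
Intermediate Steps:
s = 56043/75391 (s = (224091 + 81)/301564 = 224172*(1/301564) = 56043/75391 ≈ 0.74336)
k/(s - 1*37791) = 162039/(56043/75391 - 1*37791) = 162039/(56043/75391 - 37791) = 162039/(-2849045238/75391) = 162039*(-75391/2849045238) = -4072094083/949681746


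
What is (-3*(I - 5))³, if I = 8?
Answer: -729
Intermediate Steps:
(-3*(I - 5))³ = (-3*(8 - 5))³ = (-3*3)³ = (-9)³ = -729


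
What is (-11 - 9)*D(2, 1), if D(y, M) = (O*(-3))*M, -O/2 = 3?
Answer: -360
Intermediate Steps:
O = -6 (O = -2*3 = -6)
D(y, M) = 18*M (D(y, M) = (-6*(-3))*M = 18*M)
(-11 - 9)*D(2, 1) = (-11 - 9)*(18*1) = -20*18 = -360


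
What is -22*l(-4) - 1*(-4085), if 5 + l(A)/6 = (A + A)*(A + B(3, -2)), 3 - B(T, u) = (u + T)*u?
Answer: 5801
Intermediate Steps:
B(T, u) = 3 - u*(T + u) (B(T, u) = 3 - (u + T)*u = 3 - (T + u)*u = 3 - u*(T + u))
l(A) = -30 + 12*A*(5 + A) (l(A) = -30 + 6*((A + A)*(A + (3 - 1*(-2)² - 1*3*(-2)))) = -30 + 6*((2*A)*(A + (3 - 1*4 + 6))) = -30 + 6*((2*A)*(A + (3 - 4 + 6))) = -30 + 6*((2*A)*(A + 5)) = -30 + 6*((2*A)*(5 + A)) = -30 + 6*(2*A*(5 + A)) = -30 + 12*A*(5 + A))
-22*l(-4) - 1*(-4085) = -22*(-30 + 12*(-4)² + 60*(-4)) - 1*(-4085) = -22*(-30 + 12*16 - 240) + 4085 = -22*(-30 + 192 - 240) + 4085 = -22*(-78) + 4085 = 1716 + 4085 = 5801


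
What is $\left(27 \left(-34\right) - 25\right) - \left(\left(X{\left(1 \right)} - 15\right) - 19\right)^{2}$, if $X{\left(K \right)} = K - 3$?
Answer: $-2239$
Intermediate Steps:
$X{\left(K \right)} = -3 + K$
$\left(27 \left(-34\right) - 25\right) - \left(\left(X{\left(1 \right)} - 15\right) - 19\right)^{2} = \left(27 \left(-34\right) - 25\right) - \left(\left(\left(-3 + 1\right) - 15\right) - 19\right)^{2} = \left(-918 - 25\right) - \left(\left(-2 - 15\right) - 19\right)^{2} = -943 - \left(-17 - 19\right)^{2} = -943 - \left(-36\right)^{2} = -943 - 1296 = -2239$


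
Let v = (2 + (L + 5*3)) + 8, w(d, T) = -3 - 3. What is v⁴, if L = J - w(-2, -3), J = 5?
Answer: 1679616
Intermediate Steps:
w(d, T) = -6
L = 11 (L = 5 - 1*(-6) = 5 + 6 = 11)
v = 36 (v = (2 + (11 + 5*3)) + 8 = (2 + (11 + 15)) + 8 = (2 + 26) + 8 = 28 + 8 = 36)
v⁴ = 36⁴ = 1679616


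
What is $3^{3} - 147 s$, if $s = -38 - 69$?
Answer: $15756$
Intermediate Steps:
$s = -107$ ($s = -38 - 69 = -107$)
$3^{3} - 147 s = 3^{3} - -15729 = 27 + 15729 = 15756$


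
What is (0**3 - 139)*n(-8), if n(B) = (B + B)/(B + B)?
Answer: -139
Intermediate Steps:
n(B) = 1 (n(B) = (2*B)/((2*B)) = (2*B)*(1/(2*B)) = 1)
(0**3 - 139)*n(-8) = (0**3 - 139)*1 = (0 - 139)*1 = -139*1 = -139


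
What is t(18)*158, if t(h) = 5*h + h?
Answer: 17064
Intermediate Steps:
t(h) = 6*h
t(18)*158 = (6*18)*158 = 108*158 = 17064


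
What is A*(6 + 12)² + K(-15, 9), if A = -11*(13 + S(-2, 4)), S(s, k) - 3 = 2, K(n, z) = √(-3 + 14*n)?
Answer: -64152 + I*√213 ≈ -64152.0 + 14.595*I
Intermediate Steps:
S(s, k) = 5 (S(s, k) = 3 + 2 = 5)
A = -198 (A = -11*(13 + 5) = -11*18 = -198)
A*(6 + 12)² + K(-15, 9) = -198*(6 + 12)² + √(-3 + 14*(-15)) = -198*18² + √(-3 - 210) = -198*324 + √(-213) = -64152 + I*√213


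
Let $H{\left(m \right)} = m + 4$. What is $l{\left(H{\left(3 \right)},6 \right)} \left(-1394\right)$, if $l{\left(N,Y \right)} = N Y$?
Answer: $-58548$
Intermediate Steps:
$H{\left(m \right)} = 4 + m$
$l{\left(H{\left(3 \right)},6 \right)} \left(-1394\right) = \left(4 + 3\right) 6 \left(-1394\right) = 7 \cdot 6 \left(-1394\right) = 42 \left(-1394\right) = -58548$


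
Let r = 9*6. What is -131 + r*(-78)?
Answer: -4343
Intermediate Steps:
r = 54
-131 + r*(-78) = -131 + 54*(-78) = -131 - 4212 = -4343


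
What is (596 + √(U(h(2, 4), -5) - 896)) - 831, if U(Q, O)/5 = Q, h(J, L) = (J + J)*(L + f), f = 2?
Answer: -235 + 2*I*√194 ≈ -235.0 + 27.857*I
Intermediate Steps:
h(J, L) = 2*J*(2 + L) (h(J, L) = (J + J)*(L + 2) = (2*J)*(2 + L) = 2*J*(2 + L))
U(Q, O) = 5*Q
(596 + √(U(h(2, 4), -5) - 896)) - 831 = (596 + √(5*(2*2*(2 + 4)) - 896)) - 831 = (596 + √(5*(2*2*6) - 896)) - 831 = (596 + √(5*24 - 896)) - 831 = (596 + √(120 - 896)) - 831 = (596 + √(-776)) - 831 = (596 + 2*I*√194) - 831 = -235 + 2*I*√194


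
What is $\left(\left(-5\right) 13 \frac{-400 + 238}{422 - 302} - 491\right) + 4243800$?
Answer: $\frac{16973587}{4} \approx 4.2434 \cdot 10^{6}$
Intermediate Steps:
$\left(\left(-5\right) 13 \frac{-400 + 238}{422 - 302} - 491\right) + 4243800 = \left(- 65 \left(- \frac{162}{120}\right) - 491\right) + 4243800 = \left(- 65 \left(\left(-162\right) \frac{1}{120}\right) - 491\right) + 4243800 = \left(\left(-65\right) \left(- \frac{27}{20}\right) - 491\right) + 4243800 = \left(\frac{351}{4} - 491\right) + 4243800 = - \frac{1613}{4} + 4243800 = \frac{16973587}{4}$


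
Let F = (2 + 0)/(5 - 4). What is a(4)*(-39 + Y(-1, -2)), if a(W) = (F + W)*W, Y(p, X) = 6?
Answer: -792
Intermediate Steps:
F = 2 (F = 2/1 = 2*1 = 2)
a(W) = W*(2 + W) (a(W) = (2 + W)*W = W*(2 + W))
a(4)*(-39 + Y(-1, -2)) = (4*(2 + 4))*(-39 + 6) = (4*6)*(-33) = 24*(-33) = -792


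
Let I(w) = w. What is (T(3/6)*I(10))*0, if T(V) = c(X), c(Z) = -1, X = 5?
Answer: 0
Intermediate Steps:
T(V) = -1
(T(3/6)*I(10))*0 = -1*10*0 = -10*0 = 0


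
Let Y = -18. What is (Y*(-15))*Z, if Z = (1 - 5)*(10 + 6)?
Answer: -17280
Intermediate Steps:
Z = -64 (Z = -4*16 = -64)
(Y*(-15))*Z = -18*(-15)*(-64) = 270*(-64) = -17280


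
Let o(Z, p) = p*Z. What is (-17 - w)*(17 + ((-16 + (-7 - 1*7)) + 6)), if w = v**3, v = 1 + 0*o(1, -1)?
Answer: 126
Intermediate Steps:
o(Z, p) = Z*p
v = 1 (v = 1 + 0*(1*(-1)) = 1 + 0*(-1) = 1 + 0 = 1)
w = 1 (w = 1**3 = 1)
(-17 - w)*(17 + ((-16 + (-7 - 1*7)) + 6)) = (-17 - 1*1)*(17 + ((-16 + (-7 - 1*7)) + 6)) = (-17 - 1)*(17 + ((-16 + (-7 - 7)) + 6)) = -18*(17 + ((-16 - 14) + 6)) = -18*(17 + (-30 + 6)) = -18*(17 - 24) = -18*(-7) = 126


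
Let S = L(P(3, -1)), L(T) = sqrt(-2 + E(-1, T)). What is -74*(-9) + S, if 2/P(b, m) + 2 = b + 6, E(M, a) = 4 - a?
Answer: 666 + 2*sqrt(21)/7 ≈ 667.31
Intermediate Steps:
P(b, m) = 2/(4 + b) (P(b, m) = 2/(-2 + (b + 6)) = 2/(-2 + (6 + b)) = 2/(4 + b))
L(T) = sqrt(2 - T) (L(T) = sqrt(-2 + (4 - T)) = sqrt(2 - T))
S = 2*sqrt(21)/7 (S = sqrt(2 - 2/(4 + 3)) = sqrt(2 - 2/7) = sqrt(12/7) = 2*sqrt(21)/7 ≈ 1.3093)
-74*(-9) + S = -74*(-9) + 2*sqrt(21)/7 = 666 + 2*sqrt(21)/7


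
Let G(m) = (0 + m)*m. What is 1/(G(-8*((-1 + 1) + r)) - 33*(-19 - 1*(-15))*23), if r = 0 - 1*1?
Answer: 1/3100 ≈ 0.00032258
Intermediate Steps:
r = -1 (r = 0 - 1 = -1)
G(m) = m² (G(m) = m*m = m²)
1/(G(-8*((-1 + 1) + r)) - 33*(-19 - 1*(-15))*23) = 1/((-8*((-1 + 1) - 1))² - 33*(-19 - 1*(-15))*23) = 1/((-8*(0 - 1))² - 33*(-19 + 15)*23) = 1/((-8*(-1))² - 33*(-4)*23) = 1/(8² + 132*23) = 1/(64 + 3036) = 1/3100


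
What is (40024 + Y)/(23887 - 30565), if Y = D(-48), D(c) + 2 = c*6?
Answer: -19867/3339 ≈ -5.9500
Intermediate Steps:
D(c) = -2 + 6*c (D(c) = -2 + c*6 = -2 + 6*c)
Y = -290 (Y = -2 + 6*(-48) = -2 - 288 = -290)
(40024 + Y)/(23887 - 30565) = (40024 - 290)/(23887 - 30565) = 39734/(-6678) = 39734*(-1/6678) = -19867/3339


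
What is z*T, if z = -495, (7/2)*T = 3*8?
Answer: -23760/7 ≈ -3394.3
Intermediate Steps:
T = 48/7 (T = 2*(3*8)/7 = (2/7)*24 = 48/7 ≈ 6.8571)
z*T = -495*48/7 = -23760/7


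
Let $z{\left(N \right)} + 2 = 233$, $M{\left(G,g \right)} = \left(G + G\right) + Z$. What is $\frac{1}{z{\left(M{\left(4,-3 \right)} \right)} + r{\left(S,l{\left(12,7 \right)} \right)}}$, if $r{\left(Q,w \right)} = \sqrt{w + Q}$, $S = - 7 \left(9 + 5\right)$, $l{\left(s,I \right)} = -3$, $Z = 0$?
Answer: $\frac{231}{53462} - \frac{i \sqrt{101}}{53462} \approx 0.0043208 - 0.00018798 i$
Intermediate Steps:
$M{\left(G,g \right)} = 2 G$ ($M{\left(G,g \right)} = \left(G + G\right) + 0 = 2 G + 0 = 2 G$)
$z{\left(N \right)} = 231$ ($z{\left(N \right)} = -2 + 233 = 231$)
$S = -98$ ($S = \left(-7\right) 14 = -98$)
$r{\left(Q,w \right)} = \sqrt{Q + w}$
$\frac{1}{z{\left(M{\left(4,-3 \right)} \right)} + r{\left(S,l{\left(12,7 \right)} \right)}} = \frac{1}{231 + \sqrt{-98 - 3}} = \frac{1}{231 + \sqrt{-101}} = \frac{1}{231 + i \sqrt{101}}$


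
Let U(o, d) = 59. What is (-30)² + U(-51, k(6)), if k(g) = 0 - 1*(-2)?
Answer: 959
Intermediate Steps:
k(g) = 2 (k(g) = 0 + 2 = 2)
(-30)² + U(-51, k(6)) = (-30)² + 59 = 900 + 59 = 959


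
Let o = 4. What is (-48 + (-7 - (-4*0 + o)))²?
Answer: 3481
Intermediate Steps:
(-48 + (-7 - (-4*0 + o)))² = (-48 + (-7 - (-4*0 + 4)))² = (-48 + (-7 - (0 + 4)))² = (-48 + (-7 - 1*4))² = (-48 + (-7 - 4))² = (-48 - 11)² = (-59)² = 3481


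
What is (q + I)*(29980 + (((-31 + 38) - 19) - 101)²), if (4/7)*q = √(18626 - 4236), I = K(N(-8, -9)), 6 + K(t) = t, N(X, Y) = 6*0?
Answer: -256494 + 299243*√14390/4 ≈ 8.7177e+6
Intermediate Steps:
N(X, Y) = 0
K(t) = -6 + t
I = -6 (I = -6 + 0 = -6)
q = 7*√14390/4 (q = 7*√(18626 - 4236)/4 = 7*√14390/4 ≈ 209.93)
(q + I)*(29980 + (((-31 + 38) - 19) - 101)²) = (7*√14390/4 - 6)*(29980 + (((-31 + 38) - 19) - 101)²) = (-6 + 7*√14390/4)*(29980 + ((7 - 19) - 101)²) = (-6 + 7*√14390/4)*(29980 + (-12 - 101)²) = (-6 + 7*√14390/4)*(29980 + (-113)²) = (-6 + 7*√14390/4)*(29980 + 12769) = (-6 + 7*√14390/4)*42749 = -256494 + 299243*√14390/4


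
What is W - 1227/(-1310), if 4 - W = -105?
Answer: 144017/1310 ≈ 109.94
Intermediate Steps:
W = 109 (W = 4 - 1*(-105) = 4 + 105 = 109)
W - 1227/(-1310) = 109 - 1227/(-1310) = 109 - 1/1310*(-1227) = 109 + 1227/1310 = 144017/1310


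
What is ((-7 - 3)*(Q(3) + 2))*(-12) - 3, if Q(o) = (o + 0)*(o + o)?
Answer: 2397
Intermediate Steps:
Q(o) = 2*o² (Q(o) = o*(2*o) = 2*o²)
((-7 - 3)*(Q(3) + 2))*(-12) - 3 = ((-7 - 3)*(2*3² + 2))*(-12) - 3 = -10*(2*9 + 2)*(-12) - 3 = -10*(18 + 2)*(-12) - 3 = -10*20*(-12) - 3 = -200*(-12) - 3 = 2400 - 3 = 2397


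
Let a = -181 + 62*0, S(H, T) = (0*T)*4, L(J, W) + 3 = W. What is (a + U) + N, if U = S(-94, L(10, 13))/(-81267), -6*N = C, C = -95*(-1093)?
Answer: -104921/6 ≈ -17487.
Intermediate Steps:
L(J, W) = -3 + W
S(H, T) = 0 (S(H, T) = 0*4 = 0)
C = 103835
a = -181 (a = -181 + 0 = -181)
N = -103835/6 (N = -⅙*103835 = -103835/6 ≈ -17306.)
U = 0 (U = 0/(-81267) = 0*(-1/81267) = 0)
(a + U) + N = (-181 + 0) - 103835/6 = -181 - 103835/6 = -104921/6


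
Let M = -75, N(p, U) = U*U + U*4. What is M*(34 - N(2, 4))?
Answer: -150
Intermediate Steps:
N(p, U) = U² + 4*U
M*(34 - N(2, 4)) = -75*(34 - 4*(4 + 4)) = -75*(34 - 4*8) = -75*(34 - 1*32) = -75*(34 - 32) = -75*2 = -150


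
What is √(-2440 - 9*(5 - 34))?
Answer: I*√2179 ≈ 46.68*I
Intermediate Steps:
√(-2440 - 9*(5 - 34)) = √(-2440 - 9*(-29)) = √(-2440 + 261) = √(-2179) = I*√2179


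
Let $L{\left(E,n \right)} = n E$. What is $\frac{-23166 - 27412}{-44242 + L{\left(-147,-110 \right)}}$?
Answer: $\frac{209}{116} \approx 1.8017$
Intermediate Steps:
$L{\left(E,n \right)} = E n$
$\frac{-23166 - 27412}{-44242 + L{\left(-147,-110 \right)}} = \frac{-23166 - 27412}{-44242 - -16170} = - \frac{50578}{-44242 + 16170} = - \frac{50578}{-28072} = \left(-50578\right) \left(- \frac{1}{28072}\right) = \frac{209}{116}$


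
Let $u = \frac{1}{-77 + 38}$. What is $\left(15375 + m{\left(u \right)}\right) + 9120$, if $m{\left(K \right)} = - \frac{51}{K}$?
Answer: $26484$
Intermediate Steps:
$u = - \frac{1}{39}$ ($u = \frac{1}{-39} = - \frac{1}{39} \approx -0.025641$)
$\left(15375 + m{\left(u \right)}\right) + 9120 = \left(15375 - \frac{51}{- \frac{1}{39}}\right) + 9120 = \left(15375 - -1989\right) + 9120 = \left(15375 + 1989\right) + 9120 = 17364 + 9120 = 26484$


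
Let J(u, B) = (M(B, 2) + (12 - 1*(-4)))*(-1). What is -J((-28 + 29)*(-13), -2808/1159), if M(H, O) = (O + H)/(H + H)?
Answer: 45173/2808 ≈ 16.087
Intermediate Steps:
M(H, O) = (H + O)/(2*H) (M(H, O) = (H + O)/((2*H)) = (H + O)*(1/(2*H)) = (H + O)/(2*H))
J(u, B) = -16 - (2 + B)/(2*B) (J(u, B) = ((B + 2)/(2*B) + (12 - 1*(-4)))*(-1) = ((2 + B)/(2*B) + (12 + 4))*(-1) = ((2 + B)/(2*B) + 16)*(-1) = (16 + (2 + B)/(2*B))*(-1) = -16 - (2 + B)/(2*B))
-J((-28 + 29)*(-13), -2808/1159) = -(-33/2 - 1/((-2808/1159))) = -(-33/2 - 1/((-2808*1/1159))) = -(-33/2 - 1/(-2808/1159)) = -(-33/2 - 1*(-1159/2808)) = -(-33/2 + 1159/2808) = -1*(-45173/2808) = 45173/2808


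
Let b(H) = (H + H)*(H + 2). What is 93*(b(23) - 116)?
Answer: 96162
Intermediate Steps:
b(H) = 2*H*(2 + H) (b(H) = (2*H)*(2 + H) = 2*H*(2 + H))
93*(b(23) - 116) = 93*(2*23*(2 + 23) - 116) = 93*(2*23*25 - 116) = 93*(1150 - 116) = 93*1034 = 96162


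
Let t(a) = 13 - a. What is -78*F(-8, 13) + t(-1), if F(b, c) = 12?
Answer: -922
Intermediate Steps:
-78*F(-8, 13) + t(-1) = -78*12 + (13 - 1*(-1)) = -936 + (13 + 1) = -936 + 14 = -922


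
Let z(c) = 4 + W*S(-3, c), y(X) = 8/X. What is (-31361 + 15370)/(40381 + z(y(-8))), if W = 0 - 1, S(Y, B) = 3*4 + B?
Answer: -15991/40374 ≈ -0.39607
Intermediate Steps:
S(Y, B) = 12 + B
W = -1
z(c) = -8 - c (z(c) = 4 - (12 + c) = 4 + (-12 - c) = -8 - c)
(-31361 + 15370)/(40381 + z(y(-8))) = (-31361 + 15370)/(40381 + (-8 - 8/(-8))) = -15991/(40381 + (-8 - 8*(-1)/8)) = -15991/(40381 + (-8 - 1*(-1))) = -15991/(40381 + (-8 + 1)) = -15991/(40381 - 7) = -15991/40374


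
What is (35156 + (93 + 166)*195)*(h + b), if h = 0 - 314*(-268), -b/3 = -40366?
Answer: 17581920250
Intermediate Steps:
b = 121098 (b = -3*(-40366) = 121098)
h = 84152 (h = 0 + 84152 = 84152)
(35156 + (93 + 166)*195)*(h + b) = (35156 + (93 + 166)*195)*(84152 + 121098) = (35156 + 259*195)*205250 = (35156 + 50505)*205250 = 85661*205250 = 17581920250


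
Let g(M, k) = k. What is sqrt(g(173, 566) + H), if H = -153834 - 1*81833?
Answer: I*sqrt(235101) ≈ 484.87*I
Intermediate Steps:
H = -235667 (H = -153834 - 81833 = -235667)
sqrt(g(173, 566) + H) = sqrt(566 - 235667) = sqrt(-235101) = I*sqrt(235101)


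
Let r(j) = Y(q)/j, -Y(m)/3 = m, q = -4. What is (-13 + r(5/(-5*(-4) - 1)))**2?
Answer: 26569/25 ≈ 1062.8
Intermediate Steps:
Y(m) = -3*m
r(j) = 12/j (r(j) = (-3*(-4))/j = 12/j)
(-13 + r(5/(-5*(-4) - 1)))**2 = (-13 + 12/((5/(-5*(-4) - 1))))**2 = (-13 + 12/((5/(20 - 1))))**2 = (-13 + 12/((5/19)))**2 = (-13 + 12/((5*(1/19))))**2 = (-13 + 12/(5/19))**2 = (-13 + 12*(19/5))**2 = (-13 + 228/5)**2 = (163/5)**2 = 26569/25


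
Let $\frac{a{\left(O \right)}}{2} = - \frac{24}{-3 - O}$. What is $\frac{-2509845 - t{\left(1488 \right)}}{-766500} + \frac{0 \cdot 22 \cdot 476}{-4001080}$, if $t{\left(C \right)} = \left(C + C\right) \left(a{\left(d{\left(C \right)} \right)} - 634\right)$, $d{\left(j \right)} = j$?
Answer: $\frac{103236311}{126983500} \approx 0.81299$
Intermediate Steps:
$a{\left(O \right)} = - \frac{48}{-3 - O}$ ($a{\left(O \right)} = 2 \left(- \frac{24}{-3 - O}\right) = - \frac{48}{-3 - O}$)
$t{\left(C \right)} = 2 C \left(-634 + \frac{48}{3 + C}\right)$ ($t{\left(C \right)} = \left(C + C\right) \left(\frac{48}{3 + C} - 634\right) = 2 C \left(-634 + \frac{48}{3 + C}\right)$)
$\frac{-2509845 - t{\left(1488 \right)}}{-766500} + \frac{0 \cdot 22 \cdot 476}{-4001080} = \frac{-2509845 - \left(-4\right) 1488 \frac{1}{3 + 1488} \left(927 + 317 \cdot 1488\right)}{-766500} + \frac{0 \cdot 22 \cdot 476}{-4001080} = \left(-2509845 - \left(-4\right) 1488 \cdot \frac{1}{1491} \left(927 + 471696\right)\right) \left(- \frac{1}{766500}\right) + 0 \cdot 476 \left(- \frac{1}{4001080}\right) = \left(-2509845 - \left(-4\right) 1488 \cdot \frac{1}{1491} \cdot 472623\right) \left(- \frac{1}{766500}\right) + 0 \left(- \frac{1}{4001080}\right) = \left(-2509845 - - \frac{937684032}{497}\right) \left(- \frac{1}{766500}\right) + 0 = \left(-2509845 + \frac{937684032}{497}\right) \left(- \frac{1}{766500}\right) + 0 = \left(- \frac{309708933}{497}\right) \left(- \frac{1}{766500}\right) + 0 = \frac{103236311}{126983500} + 0 = \frac{103236311}{126983500}$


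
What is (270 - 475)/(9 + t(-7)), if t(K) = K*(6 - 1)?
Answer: 205/26 ≈ 7.8846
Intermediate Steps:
t(K) = 5*K (t(K) = K*5 = 5*K)
(270 - 475)/(9 + t(-7)) = (270 - 475)/(9 + 5*(-7)) = -205/(9 - 35) = -205/(-26) = -205*(-1/26) = 205/26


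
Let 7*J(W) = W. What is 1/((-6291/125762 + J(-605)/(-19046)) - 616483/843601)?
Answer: -505161576482563/392137100079168 ≈ -1.2882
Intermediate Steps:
J(W) = W/7
1/((-6291/125762 + J(-605)/(-19046)) - 616483/843601) = 1/((-6291/125762 + ((1/7)*(-605))/(-19046)) - 616483/843601) = 1/((-6291*1/125762 - 605/7*(-1/19046)) - 616483*1/843601) = 1/((-6291/125762 + 605/133322) - 616483/843601) = 1/(-27237239/598815763 - 616483/843601) = 1/(-392137100079168/505161576482563) = -505161576482563/392137100079168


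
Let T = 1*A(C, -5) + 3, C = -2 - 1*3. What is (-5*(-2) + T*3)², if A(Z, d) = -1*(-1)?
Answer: 484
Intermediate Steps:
C = -5 (C = -2 - 3 = -5)
A(Z, d) = 1
T = 4 (T = 1*1 + 3 = 1 + 3 = 4)
(-5*(-2) + T*3)² = (-5*(-2) + 4*3)² = (10 + 12)² = 22² = 484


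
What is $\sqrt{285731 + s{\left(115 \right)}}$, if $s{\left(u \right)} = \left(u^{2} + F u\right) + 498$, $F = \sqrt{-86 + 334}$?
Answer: $\sqrt{299454 + 230 \sqrt{62}} \approx 548.88$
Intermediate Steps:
$F = 2 \sqrt{62}$ ($F = \sqrt{248} = 2 \sqrt{62} \approx 15.748$)
$s{\left(u \right)} = 498 + u^{2} + 2 u \sqrt{62}$ ($s{\left(u \right)} = \left(u^{2} + 2 \sqrt{62} u\right) + 498 = \left(u^{2} + 2 u \sqrt{62}\right) + 498 = 498 + u^{2} + 2 u \sqrt{62}$)
$\sqrt{285731 + s{\left(115 \right)}} = \sqrt{285731 + \left(498 + 115^{2} + 2 \cdot 115 \sqrt{62}\right)} = \sqrt{285731 + \left(498 + 13225 + 230 \sqrt{62}\right)} = \sqrt{285731 + \left(13723 + 230 \sqrt{62}\right)} = \sqrt{299454 + 230 \sqrt{62}}$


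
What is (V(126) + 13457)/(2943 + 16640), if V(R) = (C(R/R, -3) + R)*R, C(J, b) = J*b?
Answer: 28955/19583 ≈ 1.4786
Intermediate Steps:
V(R) = R*(-3 + R) (V(R) = ((R/R)*(-3) + R)*R = (1*(-3) + R)*R = (-3 + R)*R = R*(-3 + R))
(V(126) + 13457)/(2943 + 16640) = (126*(-3 + 126) + 13457)/(2943 + 16640) = (126*123 + 13457)/19583 = (15498 + 13457)*(1/19583) = 28955*(1/19583) = 28955/19583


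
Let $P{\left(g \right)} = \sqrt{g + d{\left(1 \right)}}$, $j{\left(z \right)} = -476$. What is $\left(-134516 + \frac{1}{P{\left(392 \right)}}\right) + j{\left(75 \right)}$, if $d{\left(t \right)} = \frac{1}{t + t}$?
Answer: $-134992 + \frac{\sqrt{1570}}{785} \approx -1.3499 \cdot 10^{5}$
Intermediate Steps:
$d{\left(t \right)} = \frac{1}{2 t}$
$P{\left(g \right)} = \sqrt{\frac{1}{2} + g}$ ($P{\left(g \right)} = \sqrt{g + \frac{1}{2 \cdot 1}} = \sqrt{g + \frac{1}{2} \cdot 1} = \sqrt{g + \frac{1}{2}} = \sqrt{\frac{1}{2} + g}$)
$\left(-134516 + \frac{1}{P{\left(392 \right)}}\right) + j{\left(75 \right)} = \left(-134516 + \frac{1}{\frac{1}{2} \sqrt{2 + 4 \cdot 392}}\right) - 476 = \left(-134516 + \frac{1}{\frac{1}{2} \sqrt{2 + 1568}}\right) - 476 = \left(-134516 + \frac{1}{\frac{1}{2} \sqrt{1570}}\right) - 476 = \left(-134516 + \frac{\sqrt{1570}}{785}\right) - 476 = -134992 + \frac{\sqrt{1570}}{785}$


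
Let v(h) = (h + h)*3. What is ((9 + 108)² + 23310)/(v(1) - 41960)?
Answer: -36999/41954 ≈ -0.88189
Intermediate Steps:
v(h) = 6*h (v(h) = (2*h)*3 = 6*h)
((9 + 108)² + 23310)/(v(1) - 41960) = ((9 + 108)² + 23310)/(6*1 - 41960) = (117² + 23310)/(6 - 41960) = (13689 + 23310)/(-41954) = 36999*(-1/41954) = -36999/41954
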